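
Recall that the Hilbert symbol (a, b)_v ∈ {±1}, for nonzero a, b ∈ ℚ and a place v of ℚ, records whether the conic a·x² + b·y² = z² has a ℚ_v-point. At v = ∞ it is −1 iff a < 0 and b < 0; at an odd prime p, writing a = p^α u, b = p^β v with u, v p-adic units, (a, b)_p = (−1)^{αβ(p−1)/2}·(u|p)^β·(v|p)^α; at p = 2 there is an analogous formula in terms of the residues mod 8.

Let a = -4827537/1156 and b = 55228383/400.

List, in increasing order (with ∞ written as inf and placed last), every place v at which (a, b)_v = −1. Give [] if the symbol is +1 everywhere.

(a, b) ≡ (-4433, 6136487) mod (ℚ^×)²; places V = {2, 3, 5, 7, 11, 13, 17, 19, 29, 31, 37, 43, ∞}.
(a,b)_∞: sgn(-4433)=−, sgn(6136487)=+, so +1.
(a,b)_7: α=0, u≡6; β=1, v≡6 (mod 7); (6|7)=-1, (6|7)=-1; sign (−1)^0·-1^1·-1^0 = -1.
(a,b)_5: α=0, u≡3; β=-2, v≡3 (mod 5); (3|5)=-1, (3|5)=-1; sign (−1)^0·-1^-2·-1^0 = +1.
(a,b)_43: α=0, u≡37; β=1, v≡11 (mod 43); (37|43)=-1, (11|43)=+1; sign (−1)^0·-1^1·+1^0 = -1.
(a,b)_19: α=0, u≡12; β=1, v≡4 (mod 19); (12|19)=-1, (4|19)=+1; sign (−1)^0·-1^1·+1^0 = -1.
(a,b)_17: α=-2, u≡1; β=0, v≡14 (mod 17); (1|17)=+1, (14|17)=-1; sign (−1)^0·+1^0·-1^-2 = +1.
(a,b)_13: α=1, u≡4; β=0, v≡8 (mod 13); (4|13)=+1, (8|13)=-1; sign (−1)^0·+1^0·-1^1 = -1.
(a,b)_37: α=0, u≡33; β=1, v≡31 (mod 37); (33|37)=+1, (31|37)=-1; sign (−1)^0·+1^1·-1^0 = +1.
(a,b)_11: α=3, u≡3; β=0, v≡3 (mod 11); (3|11)=+1, (3|11)=+1; sign (−1)^0·+1^0·+1^3 = +1.
(a,b)_3: α=2, u≡1; β=2, v≡2 (mod 3); (1|3)=+1, (2|3)=-1; sign (−1)^0·+1^2·-1^2 = +1.
(a,b)_2: α=-2, β=-4; u≡7, v≡7 (mod 8); ε(u)ε(v)=1·1, αω(v)=-2·0, βω(u)=-4·0; sum ≡ 1  ⇒  -1.
(a,b)_29: α=0, u≡13; β=1, v≡15 (mod 29); (13|29)=+1, (15|29)=-1; sign (−1)^0·+1^1·-1^0 = +1.
(a,b)_31: α=1, u≡26; β=0, v≡13 (mod 31); (26|31)=-1, (13|31)=-1; sign (−1)^0·-1^0·-1^1 = -1.
Ram(-4433, 6136487) = {2, 7, 13, 19, 31, 43}; no ℚ_2-point on the conic.

[2, 7, 13, 19, 31, 43]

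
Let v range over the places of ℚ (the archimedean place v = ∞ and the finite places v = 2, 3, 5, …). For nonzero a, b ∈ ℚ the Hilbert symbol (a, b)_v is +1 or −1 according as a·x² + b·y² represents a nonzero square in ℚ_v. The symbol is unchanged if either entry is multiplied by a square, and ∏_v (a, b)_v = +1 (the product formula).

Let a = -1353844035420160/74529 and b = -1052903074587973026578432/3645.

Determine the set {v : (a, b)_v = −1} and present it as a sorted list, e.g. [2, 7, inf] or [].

(a, b) ≡ (-4467565, -85) mod (ℚ^×)²; places V = {2, 3, 5, 7, 13, 17, 19, 31, 37, 41, ∞}.
(a,b)_17: α=2, u≡16; β=3, v≡7 (mod 17); (16|17)=+1, (7|17)=-1; sign (−1)^0·+1^3·-1^2 = +1.
(a,b)_13: α=-2, u≡11; β=0, v≡8 (mod 13); (11|13)=-1, (8|13)=-1; sign (−1)^0·-1^0·-1^-2 = +1.
(a,b)_19: α=1, u≡1; β=2, v≡15 (mod 19); (1|19)=+1, (15|19)=-1; sign (−1)^0·+1^2·-1^1 = -1.
(a,b)_31: α=1, u≡8; β=2, v≡4 (mod 31); (8|31)=+1, (4|31)=+1; sign (−1)^0·+1^2·+1^1 = +1.
(a,b)_41: α=1, u≡29; β=2, v≡17 (mod 41); (29|41)=-1, (17|41)=-1; sign (−1)^0·-1^2·-1^1 = -1.
(a,b)_∞: sgn(-4467565)=−, sgn(-85)=−, so -1.
(a,b)_2: α=20, β=28; u≡3, v≡3 (mod 8); ε(u)ε(v)=1·1, αω(v)=20·1, βω(u)=28·1; sum ≡ 1  ⇒  -1.
(a,b)_3: α=-2, u≡2; β=-6, v≡2 (mod 3); (2|3)=-1, (2|3)=-1; sign (−1)^0·-1^-6·-1^-2 = +1.
(a,b)_37: α=1, u≡35; β=2, v≡9 (mod 37); (35|37)=-1, (9|37)=+1; sign (−1)^0·-1^2·+1^1 = +1.
(a,b)_5: α=1, u≡2; β=-1, v≡2 (mod 5); (2|5)=-1, (2|5)=-1; sign (−1)^0·-1^-1·-1^1 = +1.
(a,b)_7: α=-2, u≡5; β=0, v≡3 (mod 7); (5|7)=-1, (3|7)=-1; sign (−1)^0·-1^0·-1^-2 = +1.
|Ram(-4467565, -85)| = 4, even; anisotropic at {2, 19, 41, ∞}.

[2, 19, 41, inf]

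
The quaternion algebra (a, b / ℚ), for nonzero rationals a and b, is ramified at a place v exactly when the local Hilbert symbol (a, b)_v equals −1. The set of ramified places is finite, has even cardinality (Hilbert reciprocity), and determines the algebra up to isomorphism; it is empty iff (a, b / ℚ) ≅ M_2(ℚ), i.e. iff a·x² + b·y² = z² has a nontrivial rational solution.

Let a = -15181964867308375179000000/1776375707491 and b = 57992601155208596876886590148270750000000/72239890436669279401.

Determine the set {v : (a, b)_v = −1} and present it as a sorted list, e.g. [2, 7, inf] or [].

Mod squares: a ≡ -1190369, b ≡ 13630. Check v ∈ {∞, 2, 3, 5, 7, 11, 19, 29, 31, 43, 47}.
v=47: a=47^5·(≡27), b=47^9·(≡28) mod 47; (27|47)=+1, (28|47)=+1; (−1)^{5·9·23}·(+1)^9·(+1)^5 = -1.
v=19: a=19^-5·(≡5), b=19^-8·(≡9) mod 19; (5|19)=+1, (9|19)=+1; (−1)^{-5·-8·9}·(+1)^-8·(+1)^-5 = +1.
v=31: a=31^1·(≡20), b=31^2·(≡12) mod 31; (20|31)=+1, (12|31)=-1; (−1)^{1·2·15}·(+1)^2·(-1)^1 = -1.
v=29: a=29^2·(≡13), b=29^3·(≡23) mod 29; (13|29)=+1, (23|29)=+1; (−1)^{2·3·14}·(+1)^3·(+1)^2 = +1.
v=43: a=43^1·(≡16), b=43^2·(≡27) mod 43; (16|43)=+1, (27|43)=-1; (−1)^{1·2·21}·(+1)^2·(-1)^1 = -1.
v=7: a=7^-2·(≡4), b=7^-4·(≡2) mod 7; (4|7)=+1, (2|7)=+1; (−1)^{-2·-4·3}·(+1)^-4·(+1)^-2 = +1.
v=11: a=11^-4·(≡2), b=11^-6·(≡3) mod 11; (2|11)=-1, (3|11)=+1; (−1)^{-4·-6·5}·(-1)^-6·(+1)^-4 = +1.
v=∞: -1190369 < 0 and 13630 > 0  ⇒  (a,b)_∞ = +1.
v=5: a=5^6·(≡4), b=5^9·(≡4) mod 5; (4|5)=+1, (4|5)=+1; (−1)^{6·9·2}·(+1)^9·(+1)^6 = +1.
v=2: v_2(a)=6, v_2(b)=7; units ≡ 7, 7 (mod 8); ε·ε+αω+βω = 1·1+6·0+7·0 ≡ 1  ⇒  (a,b)_2 = -1.
v=3: a=3^10·(≡1), b=3^14·(≡1) mod 3; (1|3)=+1, (1|3)=+1; (−1)^{10·14·1}·(+1)^14·(+1)^10 = +1.
(-1190369, 13630 / ℚ) ramifies at {2, 31, 43, 47}: a division algebra.

[2, 31, 43, 47]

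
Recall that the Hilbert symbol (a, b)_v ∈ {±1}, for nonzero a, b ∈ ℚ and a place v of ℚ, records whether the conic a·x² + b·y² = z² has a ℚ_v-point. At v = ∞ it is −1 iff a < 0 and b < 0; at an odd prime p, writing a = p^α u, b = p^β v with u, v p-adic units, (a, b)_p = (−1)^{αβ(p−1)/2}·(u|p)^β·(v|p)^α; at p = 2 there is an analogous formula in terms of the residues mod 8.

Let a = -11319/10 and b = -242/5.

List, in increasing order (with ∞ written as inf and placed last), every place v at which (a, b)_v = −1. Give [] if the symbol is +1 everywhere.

(a, b) ≡ (-2310, -10) mod (ℚ^×)²; places V = {2, 3, 5, 7, 11, ∞}.
(a,b)_7: α=3, u≡3; β=0, v≡2 (mod 7); (3|7)=-1, (2|7)=+1; sign (−1)^0·-1^0·+1^3 = +1.
(a,b)_3: α=1, u≡1; β=0, v≡2 (mod 3); (1|3)=+1, (2|3)=-1; sign (−1)^0·+1^0·-1^1 = -1.
(a,b)_5: α=-1, u≡3; β=-1, v≡3 (mod 5); (3|5)=-1, (3|5)=-1; sign (−1)^0·-1^-1·-1^-1 = +1.
(a,b)_∞: sgn(-2310)=−, sgn(-10)=−, so -1.
(a,b)_11: α=1, u≡6; β=2, v≡4 (mod 11); (6|11)=-1, (4|11)=+1; sign (−1)^0·-1^2·+1^1 = +1.
(a,b)_2: α=-1, β=1; u≡5, v≡3 (mod 8); ε(u)ε(v)=0·1, αω(v)=-1·1, βω(u)=1·1; sum ≡ 0  ⇒  +1.
(-2310, -10 / ℚ) ramifies at {3, ∞}: a division algebra.

[3, inf]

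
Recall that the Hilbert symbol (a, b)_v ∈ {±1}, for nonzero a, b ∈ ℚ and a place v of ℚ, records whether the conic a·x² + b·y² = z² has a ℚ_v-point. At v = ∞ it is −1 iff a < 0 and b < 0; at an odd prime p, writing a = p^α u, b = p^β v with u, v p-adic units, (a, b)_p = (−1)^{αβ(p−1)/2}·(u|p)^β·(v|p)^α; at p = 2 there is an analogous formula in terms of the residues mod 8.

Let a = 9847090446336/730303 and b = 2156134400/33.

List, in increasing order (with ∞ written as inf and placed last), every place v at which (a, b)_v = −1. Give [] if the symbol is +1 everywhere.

[13, 47]

(a, b) ≡ (3246243, 10857) mod (ℚ^×)²; places V = {2, 3, 5, 7, 11, 13, 17, 19, 23, 47, ∞}.
(a,b)_3: α=5, u≡2; β=-1, v≡1 (mod 3); (2|3)=-1, (1|3)=+1; sign (−1)^1·-1^-1·+1^5 = +1.
(a,b)_17: α=-2, u≡16; β=0, v≡12 (mod 17); (16|17)=+1, (12|17)=-1; sign (−1)^0·+1^0·-1^-2 = +1.
(a,b)_13: α=1, u≡5; β=0, v≡8 (mod 13); (5|13)=-1, (8|13)=-1; sign (−1)^0·-1^0·-1^1 = -1.
(a,b)_11: α=1, u≡9; β=-1, v≡8 (mod 11); (9|11)=+1, (8|11)=-1; sign (−1)^1·+1^-1·-1^1 = +1.
(a,b)_23: α=1, u≡9; β=0, v≡9 (mod 23); (9|23)=+1, (9|23)=+1; sign (−1)^0·+1^0·+1^1 = +1.
(a,b)_47: α=1, u≡38; β=1, v≡40 (mod 47); (38|47)=-1, (40|47)=-1; sign (−1)^1·-1^1·-1^1 = -1.
(a,b)_19: α=-2, u≡11; β=0, v≡8 (mod 19); (11|19)=+1, (8|19)=-1; sign (−1)^0·+1^0·-1^-2 = +1.
(a,b)_2: α=18, β=18; u≡3, v≡1 (mod 8); ε(u)ε(v)=1·0, αω(v)=18·0, βω(u)=18·1; sum ≡ 0  ⇒  +1.
(a,b)_5: α=0, u≡2; β=2, v≡2 (mod 5); (2|5)=-1, (2|5)=-1; sign (−1)^0·-1^2·-1^0 = +1.
(a,b)_7: α=-1, u≡3; β=1, v≡4 (mod 7); (3|7)=-1, (4|7)=+1; sign (−1)^1·-1^1·+1^-1 = +1.
(a,b)_∞: sgn(3246243)=+, sgn(10857)=+, so +1.
Ram(3246243, 10857) = {13, 47}; no ℚ_13-point on the conic.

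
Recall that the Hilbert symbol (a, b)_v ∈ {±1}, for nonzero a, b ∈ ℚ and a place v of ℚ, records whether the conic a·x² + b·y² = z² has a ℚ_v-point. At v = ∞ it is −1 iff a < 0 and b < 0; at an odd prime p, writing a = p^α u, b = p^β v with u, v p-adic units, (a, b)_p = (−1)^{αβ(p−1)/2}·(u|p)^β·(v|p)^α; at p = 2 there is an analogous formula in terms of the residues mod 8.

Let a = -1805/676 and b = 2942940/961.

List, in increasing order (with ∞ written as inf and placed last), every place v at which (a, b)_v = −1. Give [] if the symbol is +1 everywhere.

[2, 5, 11, 13]

Mod squares: a ≡ -5, b ≡ 15015. Check v ∈ {∞, 2, 3, 5, 7, 11, 13, 19, 31}.
v=7: a=7^0·(≡2), b=7^3·(≡6) mod 7; (2|7)=+1, (6|7)=-1; (−1)^{0·3·3}·(+1)^3·(-1)^0 = +1.
v=∞: -5 < 0 and 15015 > 0  ⇒  (a,b)_∞ = +1.
v=19: a=19^2·(≡3), b=19^0·(≡1) mod 19; (3|19)=-1, (1|19)=+1; (−1)^{2·0·9}·(-1)^0·(+1)^2 = +1.
v=5: a=5^1·(≡4), b=5^1·(≡3) mod 5; (4|5)=+1, (3|5)=-1; (−1)^{1·1·2}·(+1)^1·(-1)^1 = -1.
v=2: v_2(a)=-2, v_2(b)=2; units ≡ 3, 7 (mod 8); ε·ε+αω+βω = 1·1+-2·0+2·1 ≡ 1  ⇒  (a,b)_2 = -1.
v=31: a=31^0·(≡27), b=31^-2·(≡17) mod 31; (27|31)=-1, (17|31)=-1; (−1)^{0·-2·15}·(-1)^-2·(-1)^0 = +1.
v=3: a=3^0·(≡1), b=3^1·(≡1) mod 3; (1|3)=+1, (1|3)=+1; (−1)^{0·1·1}·(+1)^1·(+1)^0 = +1.
v=11: a=11^0·(≡2), b=11^1·(≡5) mod 11; (2|11)=-1, (5|11)=+1; (−1)^{0·1·5}·(-1)^1·(+1)^0 = -1.
v=13: a=13^-2·(≡7), b=13^1·(≡2) mod 13; (7|13)=-1, (2|13)=-1; (−1)^{-2·1·6}·(-1)^1·(-1)^-2 = -1.
(-5, 15015 / ℚ) ramifies at {2, 5, 11, 13}: a division algebra.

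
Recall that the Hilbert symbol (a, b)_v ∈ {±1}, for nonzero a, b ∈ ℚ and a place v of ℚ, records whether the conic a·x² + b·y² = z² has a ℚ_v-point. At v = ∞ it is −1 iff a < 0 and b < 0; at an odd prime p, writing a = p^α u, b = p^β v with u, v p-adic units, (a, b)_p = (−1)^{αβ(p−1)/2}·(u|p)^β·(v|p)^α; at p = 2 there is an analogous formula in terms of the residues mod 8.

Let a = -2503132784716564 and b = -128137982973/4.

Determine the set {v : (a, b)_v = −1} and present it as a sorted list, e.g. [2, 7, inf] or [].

[2, 3, 13, 19, 29, inf]

(a, b) ≡ (-2915341, -15473733) mod (ℚ^×)²; places V = {2, 3, 7, 11, 13, 19, 23, 29, 37, ∞}.
(a,b)_3: α=0, u≡2; β=1, v≡1 (mod 3); (2|3)=-1, (1|3)=+1; sign (−1)^0·-1^1·+1^0 = -1.
(a,b)_19: α=1, u≡4; β=1, v≡17 (mod 19); (4|19)=+1, (17|19)=+1; sign (−1)^1·+1^1·+1^1 = -1.
(a,b)_2: α=2, β=-2; u≡3, v≡3 (mod 8); ε(u)ε(v)=1·1, αω(v)=2·1, βω(u)=-2·1; sum ≡ 1  ⇒  -1.
(a,b)_∞: sgn(-2915341)=−, sgn(-15473733)=−, so -1.
(a,b)_13: α=3, u≡7; β=2, v≡8 (mod 13); (7|13)=-1, (8|13)=-1; sign (−1)^0·-1^2·-1^3 = -1.
(a,b)_23: α=2, u≡12; β=1, v≡12 (mod 23); (12|23)=+1, (12|23)=+1; sign (−1)^0·+1^1·+1^2 = +1.
(a,b)_29: α=1, u≡15; β=1, v≡5 (mod 29); (15|29)=-1, (5|29)=+1; sign (−1)^0·-1^1·+1^1 = -1.
(a,b)_11: α=1, u≡1; β=1, v≡6 (mod 11); (1|11)=+1, (6|11)=-1; sign (−1)^1·+1^1·-1^1 = +1.
(a,b)_7: α=4, u≡3; β=2, v≡3 (mod 7); (3|7)=-1, (3|7)=-1; sign (−1)^0·-1^2·-1^4 = +1.
(a,b)_37: α=1, u≡31; β=1, v≡15 (mod 37); (31|37)=-1, (15|37)=-1; sign (−1)^0·-1^1·-1^1 = +1.
(-2915341, -15473733 / ℚ) ramifies at {2, 3, 13, 19, 29, ∞}: a division algebra.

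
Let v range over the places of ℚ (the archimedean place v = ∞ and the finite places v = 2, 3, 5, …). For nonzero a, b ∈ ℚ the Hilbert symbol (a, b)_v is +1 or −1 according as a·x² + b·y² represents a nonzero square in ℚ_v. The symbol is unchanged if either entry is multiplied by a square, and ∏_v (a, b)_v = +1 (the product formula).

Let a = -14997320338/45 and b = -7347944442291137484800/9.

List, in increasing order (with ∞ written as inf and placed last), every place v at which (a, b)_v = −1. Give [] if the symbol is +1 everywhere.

Mod squares: a ≡ -10010, b ≡ -3542. Check v ∈ {∞, 2, 3, 5, 7, 11, 13, 17, 23}.
v=23: a=23^2·(≡16), b=23^5·(≡7) mod 23; (16|23)=+1, (7|23)=-1; (−1)^{2·5·11}·(+1)^5·(-1)^2 = +1.
v=∞: -10010 < 0 and -3542 < 0  ⇒  (a,b)_∞ = -1.
v=17: a=17^2·(≡14), b=17^2·(≡10) mod 17; (14|17)=-1, (10|17)=-1; (−1)^{2·2·8}·(-1)^2·(-1)^2 = +1.
v=11: a=11^1·(≡9), b=11^3·(≡6) mod 11; (9|11)=+1, (6|11)=-1; (−1)^{1·3·5}·(+1)^3·(-1)^1 = +1.
v=5: a=5^-1·(≡3), b=5^2·(≡2) mod 5; (3|5)=-1, (2|5)=-1; (−1)^{-1·2·2}·(-1)^2·(-1)^-1 = -1.
v=3: a=3^-2·(≡1), b=3^-2·(≡1) mod 3; (1|3)=+1, (1|3)=+1; (−1)^{-2·-2·1}·(+1)^-2·(+1)^-2 = +1.
v=13: a=13^1·(≡12), b=13^2·(≡8) mod 13; (12|13)=+1, (8|13)=-1; (−1)^{1·2·6}·(+1)^2·(-1)^1 = -1.
v=7: a=7^3·(≡5), b=7^3·(≡6) mod 7; (5|7)=-1, (6|7)=-1; (−1)^{3·3·3}·(-1)^3·(-1)^3 = -1.
v=2: v_2(a)=1, v_2(b)=11; units ≡ 3, 5 (mod 8); ε·ε+αω+βω = 1·0+1·1+11·1 ≡ 0  ⇒  (a,b)_2 = +1.
Ram(-10010, -3542) = {5, 7, 13, ∞}; no ℚ_5-point on the conic.

[5, 7, 13, inf]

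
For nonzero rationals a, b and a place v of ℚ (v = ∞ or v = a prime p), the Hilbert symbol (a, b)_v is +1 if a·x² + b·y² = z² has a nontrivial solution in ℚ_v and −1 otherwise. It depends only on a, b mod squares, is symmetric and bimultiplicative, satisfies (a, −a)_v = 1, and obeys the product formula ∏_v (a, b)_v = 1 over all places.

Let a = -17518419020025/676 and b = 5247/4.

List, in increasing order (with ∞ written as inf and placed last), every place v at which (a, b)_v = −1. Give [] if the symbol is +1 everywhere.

(a, b) ≡ (-3079769, 583) mod (ℚ^×)²; places V = {2, 3, 5, 7, 11, 13, 23, 37, 47, 53, ∞}.
(a,b)_5: α=2, u≡4; β=0, v≡3 (mod 5); (4|5)=+1, (3|5)=-1; sign (−1)^0·+1^0·-1^2 = +1.
(a,b)_37: α=1, u≡2; β=0, v≡26 (mod 37); (2|37)=-1, (26|37)=+1; sign (−1)^0·-1^0·+1^1 = +1.
(a,b)_47: α=1, u≡22; β=0, v≡31 (mod 47); (22|47)=-1, (31|47)=-1; sign (−1)^0·-1^0·-1^1 = -1.
(a,b)_7: α=1, u≡4; β=0, v≡1 (mod 7); (4|7)=+1, (1|7)=+1; sign (−1)^0·+1^0·+1^1 = +1.
(a,b)_∞: sgn(-3079769)=−, sgn(583)=+, so +1.
(a,b)_3: α=4, u≡1; β=2, v≡1 (mod 3); (1|3)=+1, (1|3)=+1; sign (−1)^0·+1^2·+1^4 = +1.
(a,b)_11: α=1, u≡1; β=1, v≡1 (mod 11); (1|11)=+1, (1|11)=+1; sign (−1)^1·+1^1·+1^1 = -1.
(a,b)_53: α=2, u≡34; β=1, v≡38 (mod 53); (34|53)=-1, (38|53)=+1; sign (−1)^0·-1^1·+1^2 = -1.
(a,b)_23: α=1, u≡1; β=0, v≡18 (mod 23); (1|23)=+1, (18|23)=+1; sign (−1)^0·+1^0·+1^1 = +1.
(a,b)_2: α=-2, β=-2; u≡7, v≡7 (mod 8); ε(u)ε(v)=1·1, αω(v)=-2·0, βω(u)=-2·0; sum ≡ 1  ⇒  -1.
(a,b)_13: α=-2, u≡3; β=0, v≡2 (mod 13); (3|13)=+1, (2|13)=-1; sign (−1)^0·+1^0·-1^-2 = +1.
(-3079769, 583 / ℚ) ramifies at {2, 11, 47, 53}: a division algebra.

[2, 11, 47, 53]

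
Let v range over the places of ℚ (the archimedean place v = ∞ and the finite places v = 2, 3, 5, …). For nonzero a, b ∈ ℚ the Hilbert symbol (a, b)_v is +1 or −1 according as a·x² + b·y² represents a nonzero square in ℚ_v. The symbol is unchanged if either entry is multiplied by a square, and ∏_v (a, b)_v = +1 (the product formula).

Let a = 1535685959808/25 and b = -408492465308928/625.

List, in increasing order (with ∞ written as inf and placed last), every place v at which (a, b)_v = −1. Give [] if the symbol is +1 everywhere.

Mod squares: a ≡ 150722, b ≡ -10023013. Check v ∈ {∞, 2, 3, 5, 7, 11, 13, 17, 19, 31}.
v=13: a=13^1·(≡7), b=13^1·(≡3) mod 13; (7|13)=-1, (3|13)=+1; (−1)^{1·1·6}·(-1)^1·(+1)^1 = -1.
v=19: a=19^2·(≡2), b=19^3·(≡8) mod 19; (2|19)=-1, (8|19)=-1; (−1)^{2·3·9}·(-1)^3·(-1)^2 = -1.
v=5: a=5^-2·(≡3), b=5^-4·(≡2) mod 5; (3|5)=-1, (2|5)=-1; (−1)^{-2·-4·2}·(-1)^-4·(-1)^-2 = +1.
v=7: a=7^2·(≡3), b=7^3·(≡3) mod 7; (3|7)=-1, (3|7)=-1; (−1)^{2·3·3}·(-1)^3·(-1)^2 = -1.
v=11: a=11^1·(≡2), b=11^1·(≡6) mod 11; (2|11)=-1, (6|11)=-1; (−1)^{1·1·5}·(-1)^1·(-1)^1 = -1.
v=17: a=17^1·(≡1), b=17^1·(≡5) mod 17; (1|17)=+1, (5|17)=-1; (−1)^{1·1·8}·(+1)^1·(-1)^1 = -1.
v=3: a=3^2·(≡2), b=3^2·(≡2) mod 3; (2|3)=-1, (2|3)=-1; (−1)^{2·2·1}·(-1)^2·(-1)^2 = +1.
v=31: a=31^1·(≡6), b=31^1·(≡18) mod 31; (6|31)=-1, (18|31)=+1; (−1)^{1·1·15}·(-1)^1·(+1)^1 = +1.
v=2: v_2(a)=7, v_2(b)=8; units ≡ 1, 3 (mod 8); ε·ε+αω+βω = 0·1+7·1+8·0 ≡ 1  ⇒  (a,b)_2 = -1.
v=∞: 150722 > 0 and -10023013 < 0  ⇒  (a,b)_∞ = +1.
Ram(150722, -10023013) = {2, 7, 11, 13, 17, 19}; no ℚ_2-point on the conic.

[2, 7, 11, 13, 17, 19]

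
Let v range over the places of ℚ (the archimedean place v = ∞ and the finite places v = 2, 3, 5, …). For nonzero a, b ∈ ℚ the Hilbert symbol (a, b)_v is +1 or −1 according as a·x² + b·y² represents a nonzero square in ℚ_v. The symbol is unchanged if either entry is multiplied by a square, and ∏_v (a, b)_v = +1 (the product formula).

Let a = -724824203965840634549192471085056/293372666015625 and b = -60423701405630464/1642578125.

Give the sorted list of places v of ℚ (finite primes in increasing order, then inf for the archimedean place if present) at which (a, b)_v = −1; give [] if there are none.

[17, inf]

Mod squares: a ≡ -374, b ≡ -95. Check v ∈ {∞, 2, 3, 5, 7, 11, 13, 17, 19, 29, 31}.
v=19: a=19^4·(≡5), b=19^3·(≡3) mod 19; (5|19)=+1, (3|19)=-1; (−1)^{4·3·9}·(+1)^3·(-1)^4 = +1.
v=5: a=5^-10·(≡4), b=5^-9·(≡1) mod 5; (4|5)=+1, (1|5)=+1; (−1)^{-10·-9·2}·(+1)^-9·(+1)^-10 = +1.
v=17: a=17^3·(≡3), b=17^2·(≡11) mod 17; (3|17)=-1, (11|17)=-1; (−1)^{3·2·8}·(-1)^2·(-1)^3 = -1.
v=29: a=29^-2·(≡21), b=29^-2·(≡18) mod 29; (21|29)=-1, (18|29)=-1; (−1)^{-2·-2·14}·(-1)^-2·(-1)^-2 = +1.
v=2: v_2(a)=25, v_2(b)=18; units ≡ 5, 1 (mod 8); ε·ε+αω+βω = 0·0+25·0+18·1 ≡ 0  ⇒  (a,b)_2 = +1.
v=13: a=13^4·(≡1), b=13^0·(≡10) mod 13; (1|13)=+1, (10|13)=+1; (−1)^{4·0·6}·(+1)^0·(+1)^4 = +1.
v=3: a=3^-6·(≡1), b=3^0·(≡1) mod 3; (1|3)=+1, (1|3)=+1; (−1)^{-6·0·1}·(+1)^0·(+1)^-6 = +1.
v=∞: -374 < 0 and -95 < 0  ⇒  (a,b)_∞ = -1.
v=11: a=11^3·(≡8), b=11^2·(≡4) mod 11; (8|11)=-1, (4|11)=+1; (−1)^{3·2·5}·(-1)^2·(+1)^3 = +1.
v=31: a=31^6·(≡26), b=31^2·(≡15) mod 31; (26|31)=-1, (15|31)=-1; (−1)^{6·2·15}·(-1)^2·(-1)^6 = +1.
v=7: a=7^-2·(≡2), b=7^0·(≡6) mod 7; (2|7)=+1, (6|7)=-1; (−1)^{-2·0·3}·(+1)^0·(-1)^-2 = +1.
Ram(-374, -95) = {17, ∞}; no ℚ_17-point on the conic.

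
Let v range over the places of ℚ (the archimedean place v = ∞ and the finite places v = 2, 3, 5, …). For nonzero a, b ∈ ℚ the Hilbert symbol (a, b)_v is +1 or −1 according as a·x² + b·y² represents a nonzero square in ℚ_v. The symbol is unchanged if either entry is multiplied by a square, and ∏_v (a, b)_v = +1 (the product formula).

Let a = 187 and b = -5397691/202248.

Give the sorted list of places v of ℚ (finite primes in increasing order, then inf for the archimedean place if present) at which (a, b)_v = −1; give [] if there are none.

(a, b) ≡ (187, -38) mod (ℚ^×)²; places V = {2, 3, 11, 13, 17, 19, 41, 53, ∞}.
(a,b)_41: α=0, u≡23; β=2, v≡19 (mod 41); (23|41)=+1, (19|41)=-1; sign (−1)^0·+1^2·-1^0 = +1.
(a,b)_13: α=0, u≡5; β=2, v≡4 (mod 13); (5|13)=-1, (4|13)=+1; sign (−1)^0·-1^2·+1^0 = +1.
(a,b)_11: α=1, u≡6; β=0, v≡10 (mod 11); (6|11)=-1, (10|11)=-1; sign (−1)^0·-1^0·-1^1 = -1.
(a,b)_19: α=0, u≡16; β=1, v≡11 (mod 19); (16|19)=+1, (11|19)=+1; sign (−1)^0·+1^1·+1^0 = +1.
(a,b)_17: α=1, u≡11; β=0, v≡4 (mod 17); (11|17)=-1, (4|17)=+1; sign (−1)^0·-1^0·+1^1 = +1.
(a,b)_3: α=0, u≡1; β=-2, v≡1 (mod 3); (1|3)=+1, (1|3)=+1; sign (−1)^0·+1^-2·+1^0 = +1.
(a,b)_53: α=0, u≡28; β=-2, v≡44 (mod 53); (28|53)=+1, (44|53)=+1; sign (−1)^0·+1^-2·+1^0 = +1.
(a,b)_2: α=0, β=-3; u≡3, v≡5 (mod 8); ε(u)ε(v)=1·0, αω(v)=0·1, βω(u)=-3·1; sum ≡ 1  ⇒  -1.
(a,b)_∞: sgn(187)=+, sgn(-38)=−, so +1.
Ram(187, -38) = {2, 11}; no ℚ_2-point on the conic.

[2, 11]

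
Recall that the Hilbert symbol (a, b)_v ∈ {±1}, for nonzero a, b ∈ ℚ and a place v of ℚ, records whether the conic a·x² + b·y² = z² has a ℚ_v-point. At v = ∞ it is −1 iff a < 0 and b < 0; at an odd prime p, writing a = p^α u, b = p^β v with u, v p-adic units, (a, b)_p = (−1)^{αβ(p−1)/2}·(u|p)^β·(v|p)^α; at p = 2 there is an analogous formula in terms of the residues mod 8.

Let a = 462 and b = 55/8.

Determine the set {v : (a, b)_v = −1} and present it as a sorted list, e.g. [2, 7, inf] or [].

[2, 3, 5, 7]

Mod squares: a ≡ 462, b ≡ 110. Check v ∈ {∞, 2, 3, 5, 7, 11}.
v=∞: 462 > 0 and 110 > 0  ⇒  (a,b)_∞ = +1.
v=7: a=7^1·(≡3), b=7^0·(≡6) mod 7; (3|7)=-1, (6|7)=-1; (−1)^{1·0·3}·(-1)^0·(-1)^1 = -1.
v=11: a=11^1·(≡9), b=11^1·(≡2) mod 11; (9|11)=+1, (2|11)=-1; (−1)^{1·1·5}·(+1)^1·(-1)^1 = +1.
v=5: a=5^0·(≡2), b=5^1·(≡2) mod 5; (2|5)=-1, (2|5)=-1; (−1)^{0·1·2}·(-1)^1·(-1)^0 = -1.
v=2: v_2(a)=1, v_2(b)=-3; units ≡ 7, 7 (mod 8); ε·ε+αω+βω = 1·1+1·0+-3·0 ≡ 1  ⇒  (a,b)_2 = -1.
v=3: a=3^1·(≡1), b=3^0·(≡2) mod 3; (1|3)=+1, (2|3)=-1; (−1)^{1·0·1}·(+1)^0·(-1)^1 = -1.
Ram(462, 110) = {2, 3, 5, 7}; no ℚ_2-point on the conic.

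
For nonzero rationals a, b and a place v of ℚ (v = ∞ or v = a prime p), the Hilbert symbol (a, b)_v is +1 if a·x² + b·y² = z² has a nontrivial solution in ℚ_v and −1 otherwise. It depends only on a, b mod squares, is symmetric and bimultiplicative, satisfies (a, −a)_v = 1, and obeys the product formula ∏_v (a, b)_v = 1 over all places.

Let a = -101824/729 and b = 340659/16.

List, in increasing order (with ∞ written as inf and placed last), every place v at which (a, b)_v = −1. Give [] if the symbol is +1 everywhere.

Mod squares: a ≡ -1591, b ≡ 37851. Check v ∈ {∞, 2, 3, 11, 31, 37, 43}.
v=∞: -1591 < 0 and 37851 > 0  ⇒  (a,b)_∞ = +1.
v=31: a=31^0·(≡22), b=31^1·(≡30) mod 31; (22|31)=-1, (30|31)=-1; (−1)^{0·1·15}·(-1)^1·(-1)^0 = -1.
v=11: a=11^0·(≡1), b=11^1·(≡3) mod 11; (1|11)=+1, (3|11)=+1; (−1)^{0·1·5}·(+1)^1·(+1)^0 = +1.
v=2: v_2(a)=6, v_2(b)=-4; units ≡ 1, 3 (mod 8); ε·ε+αω+βω = 0·1+6·1+-4·0 ≡ 0  ⇒  (a,b)_2 = +1.
v=37: a=37^1·(≡8), b=37^1·(≡32) mod 37; (8|37)=-1, (32|37)=-1; (−1)^{1·1·18}·(-1)^1·(-1)^1 = +1.
v=3: a=3^-6·(≡2), b=3^3·(≡2) mod 3; (2|3)=-1, (2|3)=-1; (−1)^{-6·3·1}·(-1)^3·(-1)^-6 = -1.
v=43: a=43^1·(≡23), b=43^0·(≡25) mod 43; (23|43)=+1, (25|43)=+1; (−1)^{1·0·21}·(+1)^0·(+1)^1 = +1.
|Ram(-1591, 37851)| = 2, even; anisotropic at {3, 31}.

[3, 31]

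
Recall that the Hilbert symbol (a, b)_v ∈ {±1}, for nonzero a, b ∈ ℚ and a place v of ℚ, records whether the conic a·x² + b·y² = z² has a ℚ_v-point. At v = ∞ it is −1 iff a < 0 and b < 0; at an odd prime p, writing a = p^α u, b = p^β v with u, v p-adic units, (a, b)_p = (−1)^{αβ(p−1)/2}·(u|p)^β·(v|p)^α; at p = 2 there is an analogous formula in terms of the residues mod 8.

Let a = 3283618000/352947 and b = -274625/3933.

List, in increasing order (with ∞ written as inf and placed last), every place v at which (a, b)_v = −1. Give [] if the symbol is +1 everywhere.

(a, b) ≡ (85215, -28405) mod (ℚ^×)²; places V = {2, 3, 5, 7, 13, 17, 19, 23, ∞}.
(a,b)_3: α=-1, u≡1; β=-2, v≡2 (mod 3); (1|3)=+1, (2|3)=-1; sign (−1)^0·+1^-2·-1^-1 = -1.
(a,b)_13: α=1, u≡3; β=3, v≡10 (mod 13); (3|13)=+1, (10|13)=+1; sign (−1)^0·+1^3·+1^1 = +1.
(a,b)_7: α=-6, u≡4; β=0, v≡1 (mod 7); (4|7)=+1, (1|7)=+1; sign (−1)^0·+1^0·+1^-6 = +1.
(a,b)_17: α=2, u≡5; β=0, v≡13 (mod 17); (5|17)=-1, (13|17)=+1; sign (−1)^0·-1^0·+1^2 = +1.
(a,b)_5: α=3, u≡2; β=3, v≡1 (mod 5); (2|5)=-1, (1|5)=+1; sign (−1)^0·-1^3·+1^3 = -1.
(a,b)_∞: sgn(85215)=+, sgn(-28405)=−, so +1.
(a,b)_23: α=1, u≡18; β=-1, v≡11 (mod 23); (18|23)=+1, (11|23)=-1; sign (−1)^1·+1^-1·-1^1 = +1.
(a,b)_19: α=1, u≡11; β=-1, v≡9 (mod 19); (11|19)=+1, (9|19)=+1; sign (−1)^1·+1^-1·+1^1 = -1.
(a,b)_2: α=4, β=0; u≡7, v≡3 (mod 8); ε(u)ε(v)=1·1, αω(v)=4·1, βω(u)=0·0; sum ≡ 1  ⇒  -1.
|Ram(85215, -28405)| = 4, even; anisotropic at {2, 3, 5, 19}.

[2, 3, 5, 19]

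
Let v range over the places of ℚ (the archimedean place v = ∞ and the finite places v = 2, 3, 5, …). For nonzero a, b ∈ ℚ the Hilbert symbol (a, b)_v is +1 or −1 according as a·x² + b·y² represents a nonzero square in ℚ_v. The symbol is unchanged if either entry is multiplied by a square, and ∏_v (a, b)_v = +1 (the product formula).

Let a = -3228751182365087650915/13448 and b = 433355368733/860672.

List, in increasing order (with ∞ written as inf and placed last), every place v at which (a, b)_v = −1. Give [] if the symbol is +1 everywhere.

(a, b) ≡ (-5696870, 429226) mod (ℚ^×)²; places V = {2, 5, 7, 17, 19, 23, 29, 31, 41, 43, 47, ∞}.
(a,b)_43: α=2, u≡26; β=1, v≡10 (mod 43); (26|43)=-1, (10|43)=+1; sign (−1)^0·-1^1·+1^2 = -1.
(a,b)_7: α=4, u≡6; β=5, v≡6 (mod 7); (6|7)=-1, (6|7)=-1; sign (−1)^0·-1^5·-1^4 = -1.
(a,b)_∞: sgn(-5696870)=−, sgn(429226)=+, so +1.
(a,b)_29: α=4, u≡20; β=2, v≡27 (mod 29); (20|29)=+1, (27|29)=-1; sign (−1)^0·+1^2·-1^4 = +1.
(a,b)_31: α=1, u≡12; β=1, v≡5 (mod 31); (12|31)=-1, (5|31)=+1; sign (−1)^1·-1^1·+1^1 = +1.
(a,b)_5: α=1, u≡4; β=0, v≡4 (mod 5); (4|5)=+1, (4|5)=+1; sign (−1)^0·+1^0·+1^1 = +1.
(a,b)_19: α=2, u≡15; β=0, v≡9 (mod 19); (15|19)=-1, (9|19)=+1; sign (−1)^0·-1^0·+1^2 = +1.
(a,b)_17: α=1, u≡14; β=0, v≡11 (mod 17); (14|17)=-1, (11|17)=-1; sign (−1)^0·-1^0·-1^1 = -1.
(a,b)_41: α=-2, u≡23; β=-2, v≡14 (mod 41); (23|41)=+1, (14|41)=-1; sign (−1)^0·+1^-2·-1^-2 = +1.
(a,b)_2: α=-3, β=-9; u≡5, v≡5 (mod 8); ε(u)ε(v)=0·0, αω(v)=-3·1, βω(u)=-9·1; sum ≡ 0  ⇒  +1.
(a,b)_23: α=1, u≡17; β=1, v≡18 (mod 23); (17|23)=-1, (18|23)=+1; sign (−1)^1·-1^1·+1^1 = +1.
(a,b)_47: α=1, u≡16; β=0, v≡43 (mod 47); (16|47)=+1, (43|47)=-1; sign (−1)^0·+1^0·-1^1 = -1.
|Ram(-5696870, 429226)| = 4, even; anisotropic at {7, 17, 43, 47}.

[7, 17, 43, 47]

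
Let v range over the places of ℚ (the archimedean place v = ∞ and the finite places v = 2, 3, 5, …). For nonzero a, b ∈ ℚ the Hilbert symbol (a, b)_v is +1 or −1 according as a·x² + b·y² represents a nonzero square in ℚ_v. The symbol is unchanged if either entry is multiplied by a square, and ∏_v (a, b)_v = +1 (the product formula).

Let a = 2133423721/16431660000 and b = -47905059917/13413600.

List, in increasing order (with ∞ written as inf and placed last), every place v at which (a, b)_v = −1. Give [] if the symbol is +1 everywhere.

(a, b) ≡ (46, -124982) mod (ℚ^×)²; places V = {2, 3, 5, 7, 11, 13, 17, 19, 23, ∞}.
(a,b)_23: α=-1, u≡16; β=-1, v≡21 (mod 23); (16|23)=+1, (21|23)=-1; sign (−1)^1·+1^-1·-1^-1 = +1.
(a,b)_5: α=-4, u≡1; β=-2, v≡2 (mod 5); (1|5)=+1, (2|5)=-1; sign (−1)^0·+1^-2·-1^-4 = +1.
(a,b)_3: α=-6, u≡1; β=-6, v≡1 (mod 3); (1|3)=+1, (1|3)=+1; sign (−1)^0·+1^-6·+1^-6 = +1.
(a,b)_∞: sgn(46)=+, sgn(-124982)=−, so +1.
(a,b)_7: α=-2, u≡1; β=0, v≡5 (mod 7); (1|7)=+1, (5|7)=-1; sign (−1)^0·+1^0·-1^-2 = +1.
(a,b)_17: α=2, u≡12; β=2, v≡1 (mod 17); (12|17)=-1, (1|17)=+1; sign (−1)^0·-1^2·+1^2 = +1.
(a,b)_2: α=-5, β=-5; u≡7, v≡5 (mod 8); ε(u)ε(v)=1·0, αω(v)=-5·1, βω(u)=-5·0; sum ≡ 1  ⇒  -1.
(a,b)_19: α=2, u≡2; β=3, v≡15 (mod 19); (2|19)=-1, (15|19)=-1; sign (−1)^0·-1^3·-1^2 = -1.
(a,b)_11: α=2, u≡8; β=1, v≡5 (mod 11); (8|11)=-1, (5|11)=+1; sign (−1)^0·-1^1·+1^2 = -1.
(a,b)_13: α=2, u≡8; β=3, v≡7 (mod 13); (8|13)=-1, (7|13)=-1; sign (−1)^0·-1^3·-1^2 = -1.
|Ram(46, -124982)| = 4, even; anisotropic at {2, 11, 13, 19}.

[2, 11, 13, 19]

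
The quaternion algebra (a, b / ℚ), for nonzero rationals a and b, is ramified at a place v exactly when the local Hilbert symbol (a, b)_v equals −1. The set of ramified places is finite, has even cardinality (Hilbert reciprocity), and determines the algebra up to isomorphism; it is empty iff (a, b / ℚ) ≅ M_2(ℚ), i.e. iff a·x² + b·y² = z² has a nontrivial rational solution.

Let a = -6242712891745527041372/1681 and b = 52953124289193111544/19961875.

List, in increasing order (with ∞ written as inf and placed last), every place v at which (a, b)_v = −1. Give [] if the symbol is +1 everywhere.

[17, 23]

(a, b) ≡ (-5423, 874) mod (ℚ^×)²; places V = {2, 5, 11, 17, 19, 23, 29, 41, ∞}.
(a,b)_∞: sgn(-5423)=−, sgn(874)=+, so +1.
(a,b)_41: α=-2, u≡26; β=-2, v≡7 (mod 41); (26|41)=-1, (7|41)=-1; sign (−1)^0·-1^-2·-1^-2 = +1.
(a,b)_11: α=5, u≡7; β=4, v≡3 (mod 11); (7|11)=-1, (3|11)=+1; sign (−1)^0·-1^4·+1^5 = +1.
(a,b)_29: α=3, u≡16; β=2, v≡24 (mod 29); (16|29)=+1, (24|29)=+1; sign (−1)^0·+1^2·+1^3 = +1.
(a,b)_19: α=0, u≡17; β=-1, v≡18 (mod 19); (17|19)=+1, (18|19)=-1; sign (−1)^0·+1^-1·-1^0 = +1.
(a,b)_5: α=0, u≡3; β=-4, v≡1 (mod 5); (3|5)=-1, (1|5)=+1; sign (−1)^0·-1^-4·+1^0 = +1.
(a,b)_17: α=5, u≡13; β=4, v≡10 (mod 17); (13|17)=+1, (10|17)=-1; sign (−1)^0·+1^4·-1^5 = -1.
(a,b)_2: α=2, β=3; u≡1, v≡5 (mod 8); ε(u)ε(v)=0·0, αω(v)=2·1, βω(u)=3·0; sum ≡ 0  ⇒  +1.
(a,b)_23: α=4, u≡19; β=5, v≡7 (mod 23); (19|23)=-1, (7|23)=-1; sign (−1)^0·-1^5·-1^4 = -1.
Ram(-5423, 874) = {17, 23}; no ℚ_17-point on the conic.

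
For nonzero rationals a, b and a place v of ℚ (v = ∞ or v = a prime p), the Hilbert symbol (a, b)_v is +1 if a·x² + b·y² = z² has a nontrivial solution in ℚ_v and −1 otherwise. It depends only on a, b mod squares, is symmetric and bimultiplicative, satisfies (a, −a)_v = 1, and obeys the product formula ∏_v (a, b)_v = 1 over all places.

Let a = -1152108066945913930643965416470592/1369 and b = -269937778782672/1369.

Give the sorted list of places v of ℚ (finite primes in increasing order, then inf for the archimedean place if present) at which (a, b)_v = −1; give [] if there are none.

[2, 7, 11, 13, 23, 41, 47, inf]

Mod squares: a ≡ -407537, b ≡ -848604757. Check v ∈ {∞, 2, 3, 7, 11, 13, 23, 29, 31, 37, 41, 47}.
v=47: a=47^5·(≡9), b=47^2·(≡15) mod 47; (9|47)=+1, (15|47)=-1; (−1)^{5·2·23}·(+1)^2·(-1)^5 = -1.
v=11: a=11^0·(≡2), b=11^1·(≡2) mod 11; (2|11)=-1, (2|11)=-1; (−1)^{0·1·5}·(-1)^1·(-1)^0 = -1.
v=23: a=23^3·(≡21), b=23^1·(≡14) mod 23; (21|23)=-1, (14|23)=-1; (−1)^{3·1·11}·(-1)^1·(-1)^3 = -1.
v=∞: -407537 < 0 and -848604757 < 0  ⇒  (a,b)_∞ = -1.
v=37: a=37^-2·(≡15), b=37^-2·(≡3) mod 37; (15|37)=-1, (3|37)=+1; (−1)^{-2·-2·18}·(-1)^-2·(+1)^-2 = +1.
v=41: a=41^2·(≡27), b=41^1·(≡23) mod 41; (27|41)=-1, (23|41)=+1; (−1)^{2·1·20}·(-1)^1·(+1)^2 = -1.
v=13: a=13^5·(≡5), b=13^1·(≡3) mod 13; (5|13)=-1, (3|13)=+1; (−1)^{5·1·6}·(-1)^1·(+1)^5 = -1.
v=2: v_2(a)=6, v_2(b)=4; units ≡ 7, 3 (mod 8); ε·ε+αω+βω = 1·1+6·1+4·0 ≡ 1  ⇒  (a,b)_2 = -1.
v=7: a=7^2·(≡3), b=7^1·(≡2) mod 7; (3|7)=-1, (2|7)=+1; (−1)^{2·1·3}·(-1)^1·(+1)^2 = -1.
v=29: a=29^3·(≡21), b=29^1·(≡27) mod 29; (21|29)=-1, (27|29)=-1; (−1)^{3·1·14}·(-1)^1·(-1)^3 = +1.
v=3: a=3^2·(≡1), b=3^2·(≡2) mod 3; (1|3)=+1, (2|3)=-1; (−1)^{2·2·1}·(+1)^2·(-1)^2 = +1.
v=31: a=31^2·(≡7), b=31^1·(≡17) mod 31; (7|31)=+1, (17|31)=-1; (−1)^{2·1·15}·(+1)^1·(-1)^2 = +1.
Ram(-407537, -848604757) = {2, 7, 11, 13, 23, 41, 47, ∞}; no ℚ_2-point on the conic.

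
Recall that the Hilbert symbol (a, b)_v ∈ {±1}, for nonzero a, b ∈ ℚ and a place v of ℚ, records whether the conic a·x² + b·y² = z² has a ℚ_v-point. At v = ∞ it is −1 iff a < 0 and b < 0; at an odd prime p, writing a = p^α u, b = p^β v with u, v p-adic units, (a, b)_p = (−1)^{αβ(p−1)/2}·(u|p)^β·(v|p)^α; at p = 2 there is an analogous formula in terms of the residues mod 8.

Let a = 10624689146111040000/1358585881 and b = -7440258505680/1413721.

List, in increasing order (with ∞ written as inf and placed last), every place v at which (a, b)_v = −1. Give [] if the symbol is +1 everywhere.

(a, b) ≡ (14586, -5005) mod (ℚ^×)²; places V = {2, 3, 5, 7, 11, 13, 17, 29, 31, 41, ∞}.
(a,b)_17: α=3, u≡1; β=2, v≡14 (mod 17); (1|17)=+1, (14|17)=-1; sign (−1)^0·+1^2·-1^3 = -1.
(a,b)_29: α=-2, u≡1; β=-2, v≡26 (mod 29); (1|29)=+1, (26|29)=-1; sign (−1)^0·+1^-2·-1^-2 = +1.
(a,b)_11: α=1, u≡2; β=1, v≡7 (mod 11); (2|11)=-1, (7|11)=-1; sign (−1)^1·-1^1·-1^1 = -1.
(a,b)_31: α=-2, u≡16; β=0, v≡30 (mod 31); (16|31)=+1, (30|31)=-1; sign (−1)^0·+1^0·-1^-2 = +1.
(a,b)_13: α=1, u≡4; β=1, v≡2 (mod 13); (4|13)=+1, (2|13)=-1; sign (−1)^0·+1^1·-1^1 = -1.
(a,b)_∞: sgn(14586)=+, sgn(-5005)=−, so +1.
(a,b)_41: α=-2, u≡23; β=-2, v≡22 (mod 41); (23|41)=+1, (22|41)=-1; sign (−1)^0·+1^-2·-1^-2 = +1.
(a,b)_2: α=9, β=4; u≡5, v≡3 (mod 8); ε(u)ε(v)=0·1, αω(v)=9·1, βω(u)=4·1; sum ≡ 1  ⇒  -1.
(a,b)_7: α=4, u≡3; β=3, v≡6 (mod 7); (3|7)=-1, (6|7)=-1; sign (−1)^0·-1^3·-1^4 = -1.
(a,b)_3: α=9, u≡2; β=8, v≡2 (mod 3); (2|3)=-1, (2|3)=-1; sign (−1)^0·-1^8·-1^9 = -1.
(a,b)_5: α=4, u≡4; β=1, v≡4 (mod 5); (4|5)=+1, (4|5)=+1; sign (−1)^0·+1^1·+1^4 = +1.
|Ram(14586, -5005)| = 6, even; anisotropic at {2, 3, 7, 11, 13, 17}.

[2, 3, 7, 11, 13, 17]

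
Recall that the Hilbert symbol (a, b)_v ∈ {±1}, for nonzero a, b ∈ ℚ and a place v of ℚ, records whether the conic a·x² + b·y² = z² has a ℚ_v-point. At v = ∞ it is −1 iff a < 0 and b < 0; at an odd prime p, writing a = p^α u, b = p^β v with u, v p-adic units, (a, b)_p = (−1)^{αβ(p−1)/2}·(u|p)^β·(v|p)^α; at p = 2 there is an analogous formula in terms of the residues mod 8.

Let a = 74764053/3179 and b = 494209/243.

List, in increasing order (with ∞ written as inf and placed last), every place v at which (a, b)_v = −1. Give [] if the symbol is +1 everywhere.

Mod squares: a ≡ 23023, b ≡ 3. Check v ∈ {∞, 2, 3, 7, 11, 13, 17, 19, 23, 37}.
v=2: v_2(a)=0, v_2(b)=0; units ≡ 7, 3 (mod 8); ε·ε+αω+βω = 1·1+0·1+0·0 ≡ 1  ⇒  (a,b)_2 = -1.
v=∞: 23023 > 0 and 3 > 0  ⇒  (a,b)_∞ = +1.
v=3: a=3^6·(≡1), b=3^-5·(≡1) mod 3; (1|3)=+1, (1|3)=+1; (−1)^{6·-5·1}·(+1)^-5·(+1)^6 = +1.
v=13: a=13^1·(≡9), b=13^0·(≡3) mod 13; (9|13)=+1, (3|13)=+1; (−1)^{1·0·6}·(+1)^0·(+1)^1 = +1.
v=19: a=19^0·(≡10), b=19^2·(≡14) mod 19; (10|19)=-1, (14|19)=-1; (−1)^{0·2·9}·(-1)^2·(-1)^0 = +1.
v=17: a=17^-2·(≡10), b=17^0·(≡14) mod 17; (10|17)=-1, (14|17)=-1; (−1)^{-2·0·8}·(-1)^0·(-1)^-2 = +1.
v=37: a=37^0·(≡36), b=37^2·(≡26) mod 37; (36|37)=+1, (26|37)=+1; (−1)^{0·2·18}·(+1)^2·(+1)^0 = +1.
v=23: a=23^1·(≡18), b=23^0·(≡13) mod 23; (18|23)=+1, (13|23)=+1; (−1)^{1·0·11}·(+1)^0·(+1)^1 = +1.
v=11: a=11^-1·(≡4), b=11^0·(≡1) mod 11; (4|11)=+1, (1|11)=+1; (−1)^{-1·0·5}·(+1)^0·(+1)^-1 = +1.
v=7: a=7^3·(≡5), b=7^0·(≡6) mod 7; (5|7)=-1, (6|7)=-1; (−1)^{3·0·3}·(-1)^0·(-1)^3 = -1.
|Ram(23023, 3)| = 2, even; anisotropic at {2, 7}.

[2, 7]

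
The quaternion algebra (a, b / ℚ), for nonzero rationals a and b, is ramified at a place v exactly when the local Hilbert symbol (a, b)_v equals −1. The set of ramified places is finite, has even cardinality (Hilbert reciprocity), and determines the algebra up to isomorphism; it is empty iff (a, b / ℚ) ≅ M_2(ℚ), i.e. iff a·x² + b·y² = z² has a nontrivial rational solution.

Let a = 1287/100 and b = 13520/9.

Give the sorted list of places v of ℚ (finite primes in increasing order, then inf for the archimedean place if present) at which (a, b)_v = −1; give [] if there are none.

Mod squares: a ≡ 143, b ≡ 5. Check v ∈ {∞, 2, 3, 5, 11, 13}.
v=13: a=13^1·(≡11), b=13^2·(≡6) mod 13; (11|13)=-1, (6|13)=-1; (−1)^{1·2·6}·(-1)^2·(-1)^1 = -1.
v=2: v_2(a)=-2, v_2(b)=4; units ≡ 7, 5 (mod 8); ε·ε+αω+βω = 1·0+-2·1+4·0 ≡ 0  ⇒  (a,b)_2 = +1.
v=11: a=11^1·(≡7), b=11^0·(≡5) mod 11; (7|11)=-1, (5|11)=+1; (−1)^{1·0·5}·(-1)^0·(+1)^1 = +1.
v=3: a=3^2·(≡2), b=3^-2·(≡2) mod 3; (2|3)=-1, (2|3)=-1; (−1)^{2·-2·1}·(-1)^-2·(-1)^2 = +1.
v=∞: 143 > 0 and 5 > 0  ⇒  (a,b)_∞ = +1.
v=5: a=5^-2·(≡3), b=5^1·(≡1) mod 5; (3|5)=-1, (1|5)=+1; (−1)^{-2·1·2}·(-1)^1·(+1)^-2 = -1.
(143, 5 / ℚ) ramifies at {5, 13}: a division algebra.

[5, 13]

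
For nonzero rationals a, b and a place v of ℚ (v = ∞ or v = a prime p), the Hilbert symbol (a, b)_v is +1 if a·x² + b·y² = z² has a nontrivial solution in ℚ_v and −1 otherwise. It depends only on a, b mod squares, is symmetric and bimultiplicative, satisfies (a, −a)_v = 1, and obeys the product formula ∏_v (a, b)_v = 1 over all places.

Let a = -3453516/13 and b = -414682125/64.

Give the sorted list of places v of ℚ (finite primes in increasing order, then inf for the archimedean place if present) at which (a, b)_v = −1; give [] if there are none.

[5, 11, 13, 17, 37, inf]

Mod squares: a ≡ -138567, b ≡ -137085. Check v ∈ {∞, 2, 3, 5, 11, 13, 17, 19, 37}.
v=19: a=19^1·(≡8), b=19^1·(≡11) mod 19; (8|19)=-1, (11|19)=+1; (−1)^{1·1·9}·(-1)^1·(+1)^1 = +1.
v=5: a=5^0·(≡3), b=5^3·(≡2) mod 5; (3|5)=-1, (2|5)=-1; (−1)^{0·3·2}·(-1)^3·(-1)^0 = -1.
v=37: a=37^0·(≡22), b=37^1·(≡14) mod 37; (22|37)=-1, (14|37)=-1; (−1)^{0·1·18}·(-1)^1·(-1)^0 = -1.
v=2: v_2(a)=2, v_2(b)=-6; units ≡ 1, 3 (mod 8); ε·ε+αω+βω = 0·1+2·1+-6·0 ≡ 0  ⇒  (a,b)_2 = +1.
v=11: a=11^1·(≡3), b=11^2·(≡10) mod 11; (3|11)=+1, (10|11)=-1; (−1)^{1·2·5}·(+1)^2·(-1)^1 = -1.
v=13: a=13^-1·(≡12), b=13^1·(≡5) mod 13; (12|13)=+1, (5|13)=-1; (−1)^{-1·1·6}·(+1)^1·(-1)^-1 = -1.
v=∞: -138567 < 0 and -137085 < 0  ⇒  (a,b)_∞ = -1.
v=3: a=3^5·(≡2), b=3^1·(≡1) mod 3; (2|3)=-1, (1|3)=+1; (−1)^{5·1·1}·(-1)^1·(+1)^5 = +1.
v=17: a=17^1·(≡8), b=17^0·(≡5) mod 17; (8|17)=+1, (5|17)=-1; (−1)^{1·0·8}·(+1)^0·(-1)^1 = -1.
|Ram(-138567, -137085)| = 6, even; anisotropic at {5, 11, 13, 17, 37, ∞}.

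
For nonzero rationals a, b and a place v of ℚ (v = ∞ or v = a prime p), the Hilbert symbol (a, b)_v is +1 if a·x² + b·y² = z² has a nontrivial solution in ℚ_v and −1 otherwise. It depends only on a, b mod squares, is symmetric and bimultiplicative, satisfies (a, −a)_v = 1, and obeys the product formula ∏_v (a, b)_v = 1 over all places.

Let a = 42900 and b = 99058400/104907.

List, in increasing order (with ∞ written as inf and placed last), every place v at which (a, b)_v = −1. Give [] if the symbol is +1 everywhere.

Mod squares: a ≡ 429, b ≡ 42. Check v ∈ {∞, 2, 3, 5, 7, 11, 13, 17, 19}.
v=19: a=19^0·(≡17), b=19^2·(≡5) mod 19; (17|19)=+1, (5|19)=+1; (−1)^{0·2·9}·(+1)^2·(+1)^0 = +1.
v=2: v_2(a)=2, v_2(b)=5; units ≡ 5, 5 (mod 8); ε·ε+αω+βω = 0·0+2·1+5·1 ≡ 1  ⇒  (a,b)_2 = -1.
v=3: a=3^1·(≡2), b=3^-1·(≡2) mod 3; (2|3)=-1, (2|3)=-1; (−1)^{1·-1·1}·(-1)^-1·(-1)^1 = -1.
v=∞: 429 > 0 and 42 > 0  ⇒  (a,b)_∞ = +1.
v=11: a=11^1·(≡6), b=11^-2·(≡5) mod 11; (6|11)=-1, (5|11)=+1; (−1)^{1·-2·5}·(-1)^-2·(+1)^1 = +1.
v=13: a=13^1·(≡11), b=13^0·(≡9) mod 13; (11|13)=-1, (9|13)=+1; (−1)^{1·0·6}·(-1)^0·(+1)^1 = +1.
v=17: a=17^0·(≡9), b=17^-2·(≡2) mod 17; (9|17)=+1, (2|17)=+1; (−1)^{0·-2·8}·(+1)^-2·(+1)^0 = +1.
v=7: a=7^0·(≡4), b=7^3·(≡3) mod 7; (4|7)=+1, (3|7)=-1; (−1)^{0·3·3}·(+1)^3·(-1)^0 = +1.
v=5: a=5^2·(≡1), b=5^2·(≡3) mod 5; (1|5)=+1, (3|5)=-1; (−1)^{2·2·2}·(+1)^2·(-1)^2 = +1.
(429, 42 / ℚ) ramifies at {2, 3}: a division algebra.

[2, 3]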